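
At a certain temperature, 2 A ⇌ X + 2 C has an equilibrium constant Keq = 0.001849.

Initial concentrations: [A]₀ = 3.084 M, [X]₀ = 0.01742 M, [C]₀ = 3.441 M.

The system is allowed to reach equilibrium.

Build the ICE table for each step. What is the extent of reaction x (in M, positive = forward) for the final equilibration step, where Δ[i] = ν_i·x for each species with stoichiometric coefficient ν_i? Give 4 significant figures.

Q₀ = 0.02169 vs Keq = 0.001849 ⇒ Q>K, reverse
Step 1:
                   A          X          C
  Initial      3.084    0.01742      3.441
  Change     0.03175   -0.01588   -0.03175
  Equil        3.116   0.001544      3.409
  solve Keq expr → x = -0.01588; check Q = 0.001849

x = -0.01588 M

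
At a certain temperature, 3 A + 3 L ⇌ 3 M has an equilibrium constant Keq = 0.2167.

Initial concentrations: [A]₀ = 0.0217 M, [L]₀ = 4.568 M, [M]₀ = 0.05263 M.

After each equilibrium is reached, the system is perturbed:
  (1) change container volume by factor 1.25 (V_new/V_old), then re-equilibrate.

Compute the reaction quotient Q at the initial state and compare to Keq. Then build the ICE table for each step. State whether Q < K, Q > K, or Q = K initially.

Q₀ = 0.1497 vs Keq = 0.2167 ⇒ Q<K, forward
Step 1:
                  A         L         M
  I          0.0217     4.568   0.05263
  C        -0.00184  -0.00184   0.00184
  E         0.01986     4.566   0.05447
  solve Keq expr → x = 6.1325e-04; check Q = 0.2167
Then change container volume by factor 1.25 (V_new/V_old).
Step 2:
                  A         L         M
  I         0.01589     3.653   0.04358
  C        0.002719  0.002719 -0.002719
  E         0.01861     3.656   0.04086
  solve Keq expr → x = -9.0633e-04; check Q = 0.2167

Q₀ = 0.1497; Q < K (proceeds forward)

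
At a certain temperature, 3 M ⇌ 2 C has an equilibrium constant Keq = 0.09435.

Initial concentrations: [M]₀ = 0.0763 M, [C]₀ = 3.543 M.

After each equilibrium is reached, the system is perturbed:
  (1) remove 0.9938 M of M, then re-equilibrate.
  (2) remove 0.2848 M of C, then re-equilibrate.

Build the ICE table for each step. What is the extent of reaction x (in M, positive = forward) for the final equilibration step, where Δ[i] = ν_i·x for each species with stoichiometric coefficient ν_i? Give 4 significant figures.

x = 0.06853 M

Q₀ = 2.8260e+04 vs Keq = 0.09435 ⇒ Q>K, reverse
Step 1:
                  M         C
  init       0.0763     3.543
  Δ           2.922    -1.948
  eq          2.998     1.595
  solve Keq expr → x = -0.9741; check Q = 0.09435
Then remove 0.9938 M of M.
Step 2:
                  M         C
  init        2.005     1.595
  Δ          0.5314   -0.3543
  eq          2.536     1.241
  solve Keq expr → x = -0.1771; check Q = 0.09435
Then remove 0.2848 M of C.
Step 3:
                  M         C
  init        2.536    0.9558
  Δ         -0.2056    0.1371
  eq          2.331     1.093
  solve Keq expr → x = 0.06853; check Q = 0.09435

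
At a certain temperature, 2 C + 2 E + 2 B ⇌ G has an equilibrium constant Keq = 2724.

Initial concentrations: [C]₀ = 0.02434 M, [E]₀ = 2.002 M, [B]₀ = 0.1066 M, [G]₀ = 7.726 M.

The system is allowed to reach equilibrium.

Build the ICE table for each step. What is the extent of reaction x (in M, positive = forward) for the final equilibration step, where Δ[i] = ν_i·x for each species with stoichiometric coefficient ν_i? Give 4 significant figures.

x = -0.04937 M

Q₀ = 2.8633e+05 vs Keq = 2724 ⇒ Q>K, reverse
Step 1:
                    C           E           B           G
  init        0.02434       2.002      0.1066       7.726
  Δ           0.09873     0.09873     0.09873    -0.04937
  eq           0.1231       2.101      0.2053       7.677
  solve Keq expr → x = -0.04937; check Q = 2724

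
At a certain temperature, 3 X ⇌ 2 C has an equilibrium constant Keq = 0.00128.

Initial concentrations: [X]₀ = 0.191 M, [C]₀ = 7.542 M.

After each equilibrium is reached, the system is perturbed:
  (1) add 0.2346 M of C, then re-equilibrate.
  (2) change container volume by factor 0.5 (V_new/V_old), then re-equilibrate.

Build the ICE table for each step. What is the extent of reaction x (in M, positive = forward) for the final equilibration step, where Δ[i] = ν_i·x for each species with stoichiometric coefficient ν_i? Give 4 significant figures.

x = 0.3518 M

Q₀ = 8163 vs Keq = 0.00128 ⇒ Q>K, reverse
Step 1:
                    X           C
  init          0.191       7.542
  Δ             9.655      -6.437
  eq            9.846       1.105
  solve Keq expr → x = -3.218; check Q = 0.00128
Then add 0.2346 M of C.
Step 2:
                    X           C
  init          9.846        1.34
  Δ            0.2805      -0.187
  eq            10.13       1.153
  solve Keq expr → x = -0.09351; check Q = 0.00128
Then change container volume by factor 0.5 (V_new/V_old).
Step 3:
                    X           C
  init          20.25       2.306
  Δ            -1.055      0.7036
  eq             19.2       3.009
  solve Keq expr → x = 0.3518; check Q = 0.00128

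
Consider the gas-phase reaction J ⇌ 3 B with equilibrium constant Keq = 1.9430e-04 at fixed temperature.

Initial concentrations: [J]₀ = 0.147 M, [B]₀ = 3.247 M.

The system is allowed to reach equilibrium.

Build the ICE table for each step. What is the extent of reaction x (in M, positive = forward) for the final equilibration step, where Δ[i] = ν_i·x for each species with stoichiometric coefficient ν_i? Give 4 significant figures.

x = -1.062 M

Q₀ = 232.9 vs Keq = 1.9430e-04 ⇒ Q>K, reverse
Step 1:
                  J         B
  Initial     0.147     3.247
  Change      1.062    -3.185
  Equil       1.209    0.0617
  solve Keq expr → x = -1.062; check Q = 1.9430e-04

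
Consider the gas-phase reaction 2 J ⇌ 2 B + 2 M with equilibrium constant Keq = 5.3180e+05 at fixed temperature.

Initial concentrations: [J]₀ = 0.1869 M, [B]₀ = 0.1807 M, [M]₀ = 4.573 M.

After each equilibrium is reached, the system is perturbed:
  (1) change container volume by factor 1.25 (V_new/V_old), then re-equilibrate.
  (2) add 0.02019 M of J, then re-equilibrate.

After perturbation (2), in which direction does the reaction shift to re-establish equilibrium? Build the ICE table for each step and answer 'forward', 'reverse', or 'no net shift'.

Q₀ = 19.55 vs Keq = 5.3180e+05 ⇒ Q<K, forward
Step 1:
                   J          B          M
  I           0.1869     0.1807      4.573
  C          -0.1845     0.1845     0.1845
  E         0.002383     0.3652      4.758
  solve Keq expr → x = 0.09226; check Q = 5.3180e+05
Then change container volume by factor 1.25 (V_new/V_old).
Step 2:
                   J          B          M
  I         0.001906     0.2922      3.806
  C       -3.7909e-04 3.7909e-04 3.7909e-04
  E         0.001527     0.2926      3.806
  solve Keq expr → x = 1.8955e-04; check Q = 5.3180e+05
Then add 0.02019 M of J.
Step 3:
                   J          B          M
  I          0.02172     0.2926      3.806
  C         -0.02008    0.02008    0.02008
  E          0.00164     0.3126      3.826
  solve Keq expr → x = 0.01004; check Q = 5.3180e+05

Direction: forward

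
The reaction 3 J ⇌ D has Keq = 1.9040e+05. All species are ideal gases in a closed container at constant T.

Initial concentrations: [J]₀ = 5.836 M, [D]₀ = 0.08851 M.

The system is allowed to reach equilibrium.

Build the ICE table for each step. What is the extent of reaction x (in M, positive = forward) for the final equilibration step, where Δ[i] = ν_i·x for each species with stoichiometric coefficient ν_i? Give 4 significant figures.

Q₀ = 4.4529e-04 vs Keq = 1.9040e+05 ⇒ Q<K, forward
Step 1:
                    J           D
  init          5.836     0.08851
  Δ            -5.814       1.938
  eq            0.022       2.027
  solve Keq expr → x = 1.938; check Q = 1.9040e+05

x = 1.938 M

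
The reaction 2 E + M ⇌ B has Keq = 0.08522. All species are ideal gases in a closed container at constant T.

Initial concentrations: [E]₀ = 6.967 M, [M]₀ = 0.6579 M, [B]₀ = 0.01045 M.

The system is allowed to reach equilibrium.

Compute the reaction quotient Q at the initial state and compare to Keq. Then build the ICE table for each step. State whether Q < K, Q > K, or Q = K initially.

Q₀ = 3.2724e-04; Q < K (proceeds forward)

Q₀ = 3.2724e-04 vs Keq = 0.08522 ⇒ Q<K, forward
Step 1:
                   E          M          B
  init         6.967     0.6579    0.01045
  Δ          -0.9857    -0.4928     0.4928
  eq           5.981     0.1651     0.5033
  solve Keq expr → x = 0.4928; check Q = 0.08522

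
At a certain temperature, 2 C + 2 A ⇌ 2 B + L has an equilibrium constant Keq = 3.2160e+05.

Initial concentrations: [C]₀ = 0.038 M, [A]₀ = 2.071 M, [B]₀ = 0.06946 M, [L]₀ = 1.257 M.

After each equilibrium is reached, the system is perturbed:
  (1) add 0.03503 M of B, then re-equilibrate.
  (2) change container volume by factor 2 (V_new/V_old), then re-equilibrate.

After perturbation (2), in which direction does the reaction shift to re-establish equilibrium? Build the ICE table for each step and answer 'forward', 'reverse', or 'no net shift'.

Q₀ = 0.9792 vs Keq = 3.2160e+05 ⇒ Q<K, forward
Step 1:
                    C           A           B           L
  Initial       0.038       2.071     0.06946       1.257
  Change     -0.03789    -0.03789     0.03789     0.01895
  Equil    1.0518e-04       2.033      0.1074       1.276
  solve Keq expr → x = 0.01895; check Q = 3.2160e+05
Then add 0.03503 M of B.
Step 2:
                    C           A           B           L
  Initial  1.0518e-04       2.033      0.1424       1.276
  Change   3.4282e-05  3.4282e-05 -3.4282e-05 -1.7141e-05
  Equil    1.3946e-04       2.033      0.1424       1.276
  solve Keq expr → x = -1.7141e-05; check Q = 3.2160e+05
Then change container volume by factor 2 (V_new/V_old).
Step 3:
                    C           A           B           L
  Initial  6.9730e-05       1.017     0.07118       0.638
  Change   2.8839e-05  2.8839e-05 -2.8839e-05 -1.4420e-05
  Equil    9.8569e-05       1.017     0.07115       0.638
  solve Keq expr → x = -1.4420e-05; check Q = 3.2160e+05

Direction: reverse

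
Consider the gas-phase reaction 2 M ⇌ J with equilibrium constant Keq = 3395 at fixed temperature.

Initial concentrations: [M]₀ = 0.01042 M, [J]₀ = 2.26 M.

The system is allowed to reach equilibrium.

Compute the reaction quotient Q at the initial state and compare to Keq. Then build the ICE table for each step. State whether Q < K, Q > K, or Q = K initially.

Q₀ = 2.0815e+04; Q > K (proceeds reverse)

Q₀ = 2.0815e+04 vs Keq = 3395 ⇒ Q>K, reverse
Step 1:
                    M           J
  init        0.01042        2.26
  Δ           0.01534   -0.007669
  eq          0.02576       2.252
  solve Keq expr → x = -0.007669; check Q = 3395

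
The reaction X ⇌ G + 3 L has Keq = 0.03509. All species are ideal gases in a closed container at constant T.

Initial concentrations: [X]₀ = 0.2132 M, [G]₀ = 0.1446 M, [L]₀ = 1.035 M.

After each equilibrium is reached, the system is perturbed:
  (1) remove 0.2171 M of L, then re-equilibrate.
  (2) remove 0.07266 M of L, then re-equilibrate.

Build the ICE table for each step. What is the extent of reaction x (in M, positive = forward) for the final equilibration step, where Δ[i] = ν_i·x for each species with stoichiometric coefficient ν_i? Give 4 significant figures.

Q₀ = 0.752 vs Keq = 0.03509 ⇒ Q>K, reverse
Step 1:
                  X         G         L
  I          0.2132    0.1446     1.035
  C          0.1115   -0.1115   -0.3344
  E          0.3247   0.03313    0.7006
  solve Keq expr → x = -0.1115; check Q = 0.03509
Then remove 0.2171 M of L.
Step 2:
                  X         G         L
  I          0.3247   0.03313    0.4835
  C        -0.02603   0.02603    0.0781
  E          0.2986   0.05916    0.5616
  solve Keq expr → x = 0.02603; check Q = 0.03509
Then remove 0.07266 M of L.
Step 3:
                  X         G         L
  I          0.2986   0.05916    0.4889
  C        -0.01133   0.01133     0.034
  E          0.2873    0.0705    0.5229
  solve Keq expr → x = 0.01133; check Q = 0.03509

x = 0.01133 M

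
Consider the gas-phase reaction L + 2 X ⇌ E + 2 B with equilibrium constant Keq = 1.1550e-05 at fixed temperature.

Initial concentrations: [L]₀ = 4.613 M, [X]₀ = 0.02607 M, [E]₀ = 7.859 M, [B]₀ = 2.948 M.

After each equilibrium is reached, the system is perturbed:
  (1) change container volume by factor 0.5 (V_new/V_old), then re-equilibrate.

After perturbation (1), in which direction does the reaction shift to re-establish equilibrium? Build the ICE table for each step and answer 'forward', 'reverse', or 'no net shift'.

Direction: no net shift

Q₀ = 2.1785e+04 vs Keq = 1.1550e-05 ⇒ Q>K, reverse
Step 1:
                  L         X         E         B
  Initial     4.613   0.02607     7.859     2.948
  Change      1.469     2.938    -1.469    -2.938
  Equil       6.082     2.964      6.39  0.009828
  solve Keq expr → x = -1.469; check Q = 1.1550e-05
Then change container volume by factor 0.5 (V_new/V_old).
Step 2:
                  L         X         E         B
  Initial     12.16     5.928     12.78   0.01966
  Change          0         0         0         0
  Equil       12.16     5.928     12.78   0.01966
  solve Keq expr → x = 0; check Q = 1.1550e-05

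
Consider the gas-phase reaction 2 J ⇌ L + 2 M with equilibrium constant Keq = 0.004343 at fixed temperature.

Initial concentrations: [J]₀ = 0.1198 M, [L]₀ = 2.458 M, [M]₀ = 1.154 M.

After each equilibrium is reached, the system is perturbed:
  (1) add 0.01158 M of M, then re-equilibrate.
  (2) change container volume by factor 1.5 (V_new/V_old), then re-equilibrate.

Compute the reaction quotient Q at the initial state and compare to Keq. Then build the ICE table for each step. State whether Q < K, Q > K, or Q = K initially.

Q₀ = 228.1 vs Keq = 0.004343 ⇒ Q>K, reverse
Step 1:
                   J          L          M
  Initial     0.1198      2.458      1.154
  Change       1.096     -0.548     -1.096
  Equil        1.216       1.91    0.05798
  solve Keq expr → x = -0.548; check Q = 0.004343
Then add 0.01158 M of M.
Step 2:
                   J          L          M
  Initial      1.216       1.91    0.06956
  Change     0.01097  -0.005486   -0.01097
  Equil        1.227      1.905    0.05858
  solve Keq expr → x = -0.005486; check Q = 0.004343
Then change container volume by factor 1.5 (V_new/V_old).
Step 3:
                   J          L          M
  Initial     0.8179       1.27    0.03906
  Change    -0.00822    0.00411    0.00822
  Equil       0.8096      1.274    0.04728
  solve Keq expr → x = 0.00411; check Q = 0.004343

Q₀ = 228.1; Q > K (proceeds reverse)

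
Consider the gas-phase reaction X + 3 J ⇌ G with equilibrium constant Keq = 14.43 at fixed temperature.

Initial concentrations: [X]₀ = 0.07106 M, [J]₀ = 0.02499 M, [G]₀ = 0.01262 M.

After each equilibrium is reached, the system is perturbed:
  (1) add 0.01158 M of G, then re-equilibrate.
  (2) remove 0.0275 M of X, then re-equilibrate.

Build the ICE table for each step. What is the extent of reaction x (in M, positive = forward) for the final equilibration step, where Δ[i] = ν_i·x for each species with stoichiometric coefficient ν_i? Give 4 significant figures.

x = -3.0420e-04 M

Q₀ = 1.1380e+04 vs Keq = 14.43 ⇒ Q>K, reverse
Step 1:
                   X          J          G
  I          0.07106    0.02499    0.01262
  C          0.01233      0.037   -0.01233
  E          0.08339    0.06199 2.8666e-04
  solve Keq expr → x = -0.01233; check Q = 14.43
Then add 0.01158 M of G.
Step 2:
                   X          J          G
  I          0.08339    0.06199    0.01187
  C          0.01073     0.0322   -0.01073
  E          0.09413    0.09419   0.001135
  solve Keq expr → x = -0.01073; check Q = 14.43
Then remove 0.0275 M of X.
Step 3:
                   X          J          G
  I          0.06663    0.09419   0.001135
  C       3.0420e-04 9.1260e-04 -3.0420e-04
  E          0.06693     0.0951 8.3061e-04
  solve Keq expr → x = -3.0420e-04; check Q = 14.43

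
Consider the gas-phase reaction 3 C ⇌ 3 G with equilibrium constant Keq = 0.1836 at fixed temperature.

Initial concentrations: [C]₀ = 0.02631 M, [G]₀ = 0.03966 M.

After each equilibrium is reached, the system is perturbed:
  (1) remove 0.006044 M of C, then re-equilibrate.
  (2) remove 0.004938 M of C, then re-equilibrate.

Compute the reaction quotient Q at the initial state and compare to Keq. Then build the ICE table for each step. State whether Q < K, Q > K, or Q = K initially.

Q₀ = 3.425; Q > K (proceeds reverse)

Q₀ = 3.425 vs Keq = 0.1836 ⇒ Q>K, reverse
Step 1:
                   C          G
  init       0.02631    0.03966
  Δ          0.01575   -0.01575
  eq         0.04206    0.02391
  solve Keq expr → x = -0.005251; check Q = 0.1836
Then remove 0.006044 M of C.
Step 2:
                   C          G
  init       0.03602    0.02391
  Δ          0.00219   -0.00219
  eq         0.03821    0.02172
  solve Keq expr → x = -7.3010e-04; check Q = 0.1836
Then remove 0.004938 M of C.
Step 3:
                   C          G
  init       0.03327    0.02172
  Δ         0.001789  -0.001789
  eq         0.03506    0.01993
  solve Keq expr → x = -5.9650e-04; check Q = 0.1836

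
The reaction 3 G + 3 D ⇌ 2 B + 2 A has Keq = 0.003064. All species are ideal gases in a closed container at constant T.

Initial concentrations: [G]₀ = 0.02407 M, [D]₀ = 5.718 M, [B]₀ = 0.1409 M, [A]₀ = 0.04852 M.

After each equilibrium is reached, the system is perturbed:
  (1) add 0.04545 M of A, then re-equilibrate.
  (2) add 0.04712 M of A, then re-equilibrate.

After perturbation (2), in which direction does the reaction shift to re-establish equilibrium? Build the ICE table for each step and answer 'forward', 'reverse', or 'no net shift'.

Q₀ = 0.01793 vs Keq = 0.003064 ⇒ Q>K, reverse
Step 1:
                   G          D          B          A
  I          0.02407      5.718     0.1409    0.04852
  C          0.01255    0.01255  -0.008367  -0.008367
  E          0.03662      5.731     0.1325    0.04015
  solve Keq expr → x = -0.004184; check Q = 0.003064
Then add 0.04545 M of A.
Step 2:
                   G          D          B          A
  I          0.03662      5.731     0.1325     0.0856
  C          0.01582    0.01582   -0.01054   -0.01054
  E          0.05244      5.746      0.122    0.07506
  solve Keq expr → x = -0.005272; check Q = 0.003064
Then add 0.04712 M of A.
Step 3:
                   G          D          B          A
  I          0.05244      5.746      0.122     0.1222
  C          0.01312    0.01312   -0.00875   -0.00875
  E          0.06556      5.759     0.1132     0.1134
  solve Keq expr → x = -0.004375; check Q = 0.003064

Direction: reverse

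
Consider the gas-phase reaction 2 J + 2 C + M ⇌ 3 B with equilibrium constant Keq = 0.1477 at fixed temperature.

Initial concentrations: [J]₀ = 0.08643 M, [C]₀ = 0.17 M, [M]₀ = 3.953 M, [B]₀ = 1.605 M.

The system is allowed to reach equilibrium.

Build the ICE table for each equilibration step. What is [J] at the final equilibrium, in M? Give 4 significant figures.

[J]_eq = 0.743 M

Q₀ = 4845 vs Keq = 0.1477 ⇒ Q>K, reverse
Step 1:
                    J           C           M           B
  init        0.08643        0.17       3.953       1.605
  Δ            0.6566      0.6566      0.3283     -0.9849
  eq            0.743      0.8266       4.281      0.6201
  solve Keq expr → x = -0.3283; check Q = 0.1477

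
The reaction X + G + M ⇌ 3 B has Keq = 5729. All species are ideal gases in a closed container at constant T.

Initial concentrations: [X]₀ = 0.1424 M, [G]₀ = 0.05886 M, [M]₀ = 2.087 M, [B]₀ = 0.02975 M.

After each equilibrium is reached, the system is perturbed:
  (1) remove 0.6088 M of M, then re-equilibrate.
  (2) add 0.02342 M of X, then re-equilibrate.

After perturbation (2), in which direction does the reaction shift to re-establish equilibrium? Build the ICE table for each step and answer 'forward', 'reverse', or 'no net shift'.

Q₀ = 0.001505 vs Keq = 5729 ⇒ Q<K, forward
Step 1:
                    X           G           M           B
  Initial      0.1424     0.05886       2.087     0.02975
  Change     -0.05885    -0.05885    -0.05885      0.1766
  Equil       0.08355  9.0447e-06       2.028      0.2063
  solve Keq expr → x = 0.05885; check Q = 5729
Then remove 0.6088 M of M.
Step 2:
                    X           G           M           B
  Initial     0.08355  9.0447e-06       1.419      0.2063
  Change   3.8767e-06  3.8767e-06  3.8767e-06 -1.1630e-05
  Equil       0.08355  1.2921e-05       1.419      0.2063
  solve Keq expr → x = -3.8767e-06; check Q = 5729
Then add 0.02342 M of X.
Step 3:
                    X           G           M           B
  Initial       0.107  1.2921e-05       1.419      0.2063
  Change  -2.8274e-06 -2.8274e-06 -2.8274e-06  8.4822e-06
  Equil         0.107  1.0094e-05       1.419      0.2063
  solve Keq expr → x = 2.8274e-06; check Q = 5729

Direction: forward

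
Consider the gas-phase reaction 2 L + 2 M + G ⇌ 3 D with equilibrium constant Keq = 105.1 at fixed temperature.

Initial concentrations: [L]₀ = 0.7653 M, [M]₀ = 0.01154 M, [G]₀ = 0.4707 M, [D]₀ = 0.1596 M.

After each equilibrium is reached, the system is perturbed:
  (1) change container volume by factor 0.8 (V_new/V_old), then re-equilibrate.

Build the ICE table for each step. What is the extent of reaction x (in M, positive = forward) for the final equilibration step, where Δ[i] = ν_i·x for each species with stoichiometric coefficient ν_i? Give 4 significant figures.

x = 0.00128 M

Q₀ = 110.7 vs Keq = 105.1 ⇒ Q>K, reverse
Step 1:
                   L          M          G          D
  I           0.7653    0.01154     0.4707     0.1596
  C       2.5682e-04 2.5682e-04 1.2841e-04 -3.8523e-04
  E           0.7656     0.0118     0.4708     0.1592
  solve Keq expr → x = -1.2841e-04; check Q = 105.1
Then change container volume by factor 0.8 (V_new/V_old).
Step 2:
                   L          M          G          D
  I           0.9569    0.01475     0.5885      0.199
  C         -0.00256   -0.00256   -0.00128    0.00384
  E           0.9544    0.01219     0.5873     0.2029
  solve Keq expr → x = 0.00128; check Q = 105.1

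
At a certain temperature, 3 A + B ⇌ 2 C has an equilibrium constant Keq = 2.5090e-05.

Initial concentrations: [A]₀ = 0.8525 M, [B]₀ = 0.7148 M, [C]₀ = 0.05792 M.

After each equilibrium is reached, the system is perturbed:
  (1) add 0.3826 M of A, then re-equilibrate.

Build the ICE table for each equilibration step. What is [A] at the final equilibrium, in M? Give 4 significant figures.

Q₀ = 0.007575 vs Keq = 2.5090e-05 ⇒ Q>K, reverse
Step 1:
                  A         B         C
  init       0.8525    0.7148   0.05792
  Δ         0.08104   0.02701  -0.05403
  eq         0.9335    0.7418  0.003891
  solve Keq expr → x = -0.02701; check Q = 2.5090e-05
Then add 0.3826 M of A.
Step 2:
                  A         B         C
  init        1.316    0.7418  0.003891
  Δ       -0.003882 -0.001294  0.002588
  eq          1.312    0.7405   0.00648
  solve Keq expr → x = 0.001294; check Q = 2.5090e-05

[A]_eq = 1.312 M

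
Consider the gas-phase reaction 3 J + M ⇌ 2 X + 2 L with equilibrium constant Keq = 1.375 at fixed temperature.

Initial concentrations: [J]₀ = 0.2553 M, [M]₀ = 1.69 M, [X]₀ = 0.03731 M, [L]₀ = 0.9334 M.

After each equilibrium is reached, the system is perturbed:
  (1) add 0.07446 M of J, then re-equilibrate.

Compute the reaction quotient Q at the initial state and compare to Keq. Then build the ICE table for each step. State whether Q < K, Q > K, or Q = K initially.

Q₀ = 0.04313; Q < K (proceeds forward)

Q₀ = 0.04313 vs Keq = 1.375 ⇒ Q<K, forward
Step 1:
                  J         M         X         L
  I          0.2553      1.69   0.03731    0.9334
  C        -0.09294  -0.03098   0.06196   0.06196
  E          0.1624     1.659   0.09927    0.9954
  solve Keq expr → x = 0.03098; check Q = 1.375
Then add 0.07446 M of J.
Step 2:
                  J         M         X         L
  I          0.2368     1.659   0.09927    0.9954
  C        -0.04148  -0.01383   0.02766   0.02766
  E          0.1953     1.645    0.1269     1.023
  solve Keq expr → x = 0.01383; check Q = 1.375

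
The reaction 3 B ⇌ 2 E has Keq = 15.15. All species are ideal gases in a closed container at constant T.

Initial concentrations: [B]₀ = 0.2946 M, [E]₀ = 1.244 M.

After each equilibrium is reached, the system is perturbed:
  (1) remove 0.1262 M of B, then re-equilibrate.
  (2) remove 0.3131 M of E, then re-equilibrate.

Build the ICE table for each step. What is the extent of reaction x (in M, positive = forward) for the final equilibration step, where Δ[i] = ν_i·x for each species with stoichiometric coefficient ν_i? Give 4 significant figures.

Q₀ = 60.53 vs Keq = 15.15 ⇒ Q>K, reverse
Step 1:
                    B           E
  init         0.2946       1.244
  Δ            0.1478    -0.09855
  eq           0.4424       1.145
  solve Keq expr → x = -0.04928; check Q = 15.15
Then remove 0.1262 M of B.
Step 2:
                    B           E
  init         0.3162       1.145
  Δ            0.1075    -0.07169
  eq           0.4238       1.074
  solve Keq expr → x = -0.03585; check Q = 15.15
Then remove 0.3131 M of E.
Step 3:
                    B           E
  init         0.4238      0.7607
  Δ          -0.07283     0.04855
  eq           0.3509      0.8092
  solve Keq expr → x = 0.02428; check Q = 15.15

x = 0.02428 M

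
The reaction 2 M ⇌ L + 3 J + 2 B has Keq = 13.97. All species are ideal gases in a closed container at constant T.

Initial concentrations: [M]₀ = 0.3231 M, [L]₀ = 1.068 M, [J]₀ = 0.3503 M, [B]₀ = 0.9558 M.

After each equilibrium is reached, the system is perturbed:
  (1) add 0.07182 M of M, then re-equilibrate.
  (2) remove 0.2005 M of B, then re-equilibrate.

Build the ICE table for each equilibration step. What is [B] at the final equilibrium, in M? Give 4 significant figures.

Q₀ = 0.4017 vs Keq = 13.97 ⇒ Q<K, forward
Step 1:
                   M          L          J          B
  Initial     0.3231      1.068     0.3503     0.9558
  Change     -0.1705    0.08523     0.2557     0.1705
  Equil       0.1526      1.153      0.606      1.126
  solve Keq expr → x = 0.08523; check Q = 13.97
Then add 0.07182 M of M.
Step 2:
                   M          L          J          B
  Initial     0.2245      1.153      0.606      1.126
  Change    -0.04043    0.02021    0.06064    0.04043
  Equil        0.184      1.173     0.6666      1.167
  solve Keq expr → x = 0.02021; check Q = 13.97
Then remove 0.2005 M of B.
Step 3:
                   M          L          J          B
  Initial      0.184      1.173     0.6666     0.9662
  Change    -0.01836   0.009181    0.02754    0.01836
  Equil       0.1657      1.183     0.6942     0.9845
  solve Keq expr → x = 0.009181; check Q = 13.97

[B]_eq = 0.9845 M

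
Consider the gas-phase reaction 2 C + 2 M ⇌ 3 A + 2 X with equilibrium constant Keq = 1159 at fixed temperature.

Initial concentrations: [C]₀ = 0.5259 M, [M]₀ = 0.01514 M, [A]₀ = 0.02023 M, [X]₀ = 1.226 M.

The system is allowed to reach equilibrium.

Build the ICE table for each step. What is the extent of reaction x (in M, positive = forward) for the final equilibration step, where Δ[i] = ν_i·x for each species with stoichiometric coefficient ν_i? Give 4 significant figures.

x = 0.007263 M

Q₀ = 0.1963 vs Keq = 1159 ⇒ Q<K, forward
Step 1:
                   C          M          A          X
  Initial     0.5259    0.01514    0.02023      1.226
  Change    -0.01453   -0.01453    0.02179    0.01453
  Equil       0.5114 6.1376e-04    0.04202      1.241
  solve Keq expr → x = 0.007263; check Q = 1159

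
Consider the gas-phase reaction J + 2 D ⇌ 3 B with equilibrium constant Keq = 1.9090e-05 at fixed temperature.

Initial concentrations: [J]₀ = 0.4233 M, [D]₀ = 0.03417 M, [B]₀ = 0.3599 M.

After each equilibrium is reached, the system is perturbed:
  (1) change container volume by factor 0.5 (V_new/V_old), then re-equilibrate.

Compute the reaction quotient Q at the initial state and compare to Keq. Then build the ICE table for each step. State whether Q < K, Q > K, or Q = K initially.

Q₀ = 94.32 vs Keq = 1.9090e-05 ⇒ Q>K, reverse
Step 1:
                    J           D           B
  I            0.4233     0.03417      0.3599
  C             0.117      0.2339     -0.3509
  E            0.5403      0.2681     0.00905
  solve Keq expr → x = -0.117; check Q = 1.9090e-05
Then change container volume by factor 0.5 (V_new/V_old).
Step 2:
                    J           D           B
  I             1.081      0.5361      0.0181
  C                 0           0           0
  E             1.081      0.5361      0.0181
  solve Keq expr → x = 0; check Q = 1.9090e-05

Q₀ = 94.32; Q > K (proceeds reverse)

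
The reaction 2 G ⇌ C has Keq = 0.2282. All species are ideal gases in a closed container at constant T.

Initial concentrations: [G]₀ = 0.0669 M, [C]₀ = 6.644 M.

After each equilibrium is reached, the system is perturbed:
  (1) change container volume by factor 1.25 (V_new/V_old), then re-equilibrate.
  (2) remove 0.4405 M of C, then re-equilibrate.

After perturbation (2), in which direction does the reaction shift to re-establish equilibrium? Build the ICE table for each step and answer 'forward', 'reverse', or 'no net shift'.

Direction: forward

Q₀ = 1484 vs Keq = 0.2282 ⇒ Q>K, reverse
Step 1:
                    G           C
  init         0.0669       6.644
  Δ             4.357      -2.178
  eq            4.424       4.466
  solve Keq expr → x = -2.178; check Q = 0.2282
Then change container volume by factor 1.25 (V_new/V_old).
Step 2:
                    G           C
  init          3.539       3.572
  Δ            0.3263     -0.1632
  eq            3.865       3.409
  solve Keq expr → x = -0.1632; check Q = 0.2282
Then remove 0.4405 M of C.
Step 3:
                    G           C
  init          3.865       2.969
  Δ           -0.1985     0.09927
  eq            3.667       3.068
  solve Keq expr → x = 0.09927; check Q = 0.2282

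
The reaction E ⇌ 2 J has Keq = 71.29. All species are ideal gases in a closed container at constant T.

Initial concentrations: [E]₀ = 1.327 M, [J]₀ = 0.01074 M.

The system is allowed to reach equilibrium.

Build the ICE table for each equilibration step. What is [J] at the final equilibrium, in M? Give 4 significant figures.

Q₀ = 8.6924e-05 vs Keq = 71.29 ⇒ Q<K, forward
Step 1:
                    E           J
  Initial       1.327     0.01074
  Change        -1.24        2.48
  Equil       0.08702       2.491
  solve Keq expr → x = 1.24; check Q = 71.29

[J]_eq = 2.491 M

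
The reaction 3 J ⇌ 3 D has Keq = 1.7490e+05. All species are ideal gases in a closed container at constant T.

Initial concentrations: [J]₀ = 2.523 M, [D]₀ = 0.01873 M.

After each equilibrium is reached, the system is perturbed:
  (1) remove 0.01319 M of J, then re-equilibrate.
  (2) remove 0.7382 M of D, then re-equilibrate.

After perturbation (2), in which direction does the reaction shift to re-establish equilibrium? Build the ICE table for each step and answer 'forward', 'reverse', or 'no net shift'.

Direction: forward

Q₀ = 4.0913e-07 vs Keq = 1.7490e+05 ⇒ Q<K, forward
Step 1:
                  J         D
  I           2.523   0.01873
  C          -2.478     2.478
  E         0.04465     2.497
  solve Keq expr → x = 0.8261; check Q = 1.7490e+05
Then remove 0.01319 M of J.
Step 2:
                  J         D
  I         0.03146     2.497
  C         0.01296  -0.01296
  E         0.04442     2.484
  solve Keq expr → x = -0.004319; check Q = 1.7490e+05
Then remove 0.7382 M of D.
Step 3:
                  J         D
  I         0.04442     1.746
  C        -0.01297   0.01297
  E         0.03145     1.759
  solve Keq expr → x = 0.004323; check Q = 1.7490e+05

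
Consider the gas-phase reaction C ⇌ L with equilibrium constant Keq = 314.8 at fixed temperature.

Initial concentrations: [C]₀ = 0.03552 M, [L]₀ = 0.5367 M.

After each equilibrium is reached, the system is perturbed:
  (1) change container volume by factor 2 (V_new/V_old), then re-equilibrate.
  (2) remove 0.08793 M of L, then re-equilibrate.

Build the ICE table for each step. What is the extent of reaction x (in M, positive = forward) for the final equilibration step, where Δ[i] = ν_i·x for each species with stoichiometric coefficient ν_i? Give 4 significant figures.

x = 2.7844e-04 M

Q₀ = 15.11 vs Keq = 314.8 ⇒ Q<K, forward
Step 1:
                    C           L
  init        0.03552      0.5367
  Δ          -0.03371     0.03371
  eq         0.001812      0.5704
  solve Keq expr → x = 0.03371; check Q = 314.8
Then change container volume by factor 2 (V_new/V_old).
Step 2:
                    C           L
  init     9.0598e-04      0.2852
  Δ                 0           0
  eq       9.0598e-04      0.2852
  solve Keq expr → x = 0; check Q = 314.8
Then remove 0.08793 M of L.
Step 3:
                    C           L
  init     9.0598e-04      0.1973
  Δ       -2.7844e-04  2.7844e-04
  eq       6.2755e-04      0.1976
  solve Keq expr → x = 2.7844e-04; check Q = 314.8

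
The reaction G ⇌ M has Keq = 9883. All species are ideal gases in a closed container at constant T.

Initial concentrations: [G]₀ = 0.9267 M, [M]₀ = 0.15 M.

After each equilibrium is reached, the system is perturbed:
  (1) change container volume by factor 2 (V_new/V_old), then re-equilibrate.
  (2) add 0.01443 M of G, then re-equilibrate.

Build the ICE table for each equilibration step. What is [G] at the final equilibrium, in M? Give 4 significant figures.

[G]_eq = 5.5927e-05 M

Q₀ = 0.1619 vs Keq = 9883 ⇒ Q<K, forward
Step 1:
                  G         M
  I          0.9267      0.15
  C         -0.9266    0.9266
  E       1.0893e-04     1.077
  solve Keq expr → x = 0.9266; check Q = 9883
Then change container volume by factor 2 (V_new/V_old).
Step 2:
                  G         M
  I       5.4467e-05    0.5383
  C               0         0
  E       5.4467e-05    0.5383
  solve Keq expr → x = 0; check Q = 9883
Then add 0.01443 M of G.
Step 3:
                  G         M
  I         0.01448    0.5383
  C        -0.01443   0.01443
  E       5.5927e-05    0.5527
  solve Keq expr → x = 0.01443; check Q = 9883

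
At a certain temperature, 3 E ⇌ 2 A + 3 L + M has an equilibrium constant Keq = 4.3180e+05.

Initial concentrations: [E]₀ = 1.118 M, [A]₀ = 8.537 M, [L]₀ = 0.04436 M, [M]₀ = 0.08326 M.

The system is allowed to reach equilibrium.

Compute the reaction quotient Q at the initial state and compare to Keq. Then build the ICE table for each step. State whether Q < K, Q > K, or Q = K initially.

Q₀ = 3.7905e-04; Q < K (proceeds forward)

Q₀ = 3.7905e-04 vs Keq = 4.3180e+05 ⇒ Q<K, forward
Step 1:
                   E          A          L          M
  Initial      1.118      8.537    0.04436    0.08326
  Change      -1.069     0.7124      1.069     0.3562
  Equil      0.04933      9.249      1.113     0.4395
  solve Keq expr → x = 0.3562; check Q = 4.3180e+05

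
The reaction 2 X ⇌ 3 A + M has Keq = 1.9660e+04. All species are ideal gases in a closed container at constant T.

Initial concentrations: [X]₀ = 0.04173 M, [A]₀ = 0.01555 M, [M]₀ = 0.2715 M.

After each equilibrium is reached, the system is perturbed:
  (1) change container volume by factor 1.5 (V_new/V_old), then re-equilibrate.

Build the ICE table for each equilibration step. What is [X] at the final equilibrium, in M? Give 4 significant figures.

Q₀ = 5.8622e-04 vs Keq = 1.9660e+04 ⇒ Q<K, forward
Step 1:
                    X           A           M
  Initial     0.04173     0.01555      0.2715
  Change     -0.04165     0.06247     0.02082
  Equil    8.4031e-05     0.07802      0.2923
  solve Keq expr → x = 0.02082; check Q = 1.9660e+04
Then change container volume by factor 1.5 (V_new/V_old).
Step 2:
                    X           A           M
  Initial  5.6021e-05     0.05201      0.1949
  Change  -1.8643e-05  2.7964e-05  9.3213e-06
  Equil    3.7378e-05     0.05204      0.1949
  solve Keq expr → x = 9.3213e-06; check Q = 1.9660e+04

[X]_eq = 3.7378e-05 M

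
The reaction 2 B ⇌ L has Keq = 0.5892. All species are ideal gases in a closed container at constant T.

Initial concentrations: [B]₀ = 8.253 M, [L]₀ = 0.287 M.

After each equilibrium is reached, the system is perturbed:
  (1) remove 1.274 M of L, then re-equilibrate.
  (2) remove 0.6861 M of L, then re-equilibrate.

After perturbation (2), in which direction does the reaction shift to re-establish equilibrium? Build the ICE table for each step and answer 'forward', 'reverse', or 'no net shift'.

Direction: forward

Q₀ = 0.004214 vs Keq = 0.5892 ⇒ Q<K, forward
Step 1:
                  B         L
  Initial     8.253     0.287
  Change     -5.908     2.954
  Equil       2.345     3.241
  solve Keq expr → x = 2.954; check Q = 0.5892
Then remove 1.274 M of L.
Step 2:
                  B         L
  Initial     2.345     1.967
  Change    -0.4226    0.2113
  Equil       1.923     2.178
  solve Keq expr → x = 0.2113; check Q = 0.5892
Then remove 0.6861 M of L.
Step 3:
                  B         L
  Initial     1.923     1.492
  Change    -0.2628    0.1314
  Equil        1.66     1.623
  solve Keq expr → x = 0.1314; check Q = 0.5892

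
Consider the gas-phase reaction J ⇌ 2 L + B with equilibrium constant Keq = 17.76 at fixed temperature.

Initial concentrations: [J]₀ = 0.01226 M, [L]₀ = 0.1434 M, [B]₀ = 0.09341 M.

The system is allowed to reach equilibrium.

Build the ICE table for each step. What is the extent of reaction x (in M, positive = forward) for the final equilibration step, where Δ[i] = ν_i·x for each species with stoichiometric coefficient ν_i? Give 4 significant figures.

Q₀ = 0.1567 vs Keq = 17.76 ⇒ Q<K, forward
Step 1:
                  J         L         B
  Initial   0.01226    0.1434   0.09341
  Change   -0.01209   0.02419   0.01209
  Equil   1.6684e-04    0.1676    0.1055
  solve Keq expr → x = 0.01209; check Q = 17.76

x = 0.01209 M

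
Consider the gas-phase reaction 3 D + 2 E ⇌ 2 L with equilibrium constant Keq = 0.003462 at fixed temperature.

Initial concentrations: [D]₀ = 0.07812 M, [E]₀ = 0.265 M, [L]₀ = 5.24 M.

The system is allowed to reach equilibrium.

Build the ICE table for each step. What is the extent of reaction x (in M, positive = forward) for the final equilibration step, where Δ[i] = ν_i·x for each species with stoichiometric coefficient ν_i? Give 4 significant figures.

Q₀ = 8.2013e+05 vs Keq = 0.003462 ⇒ Q>K, reverse
Step 1:
                   D          E          L
  init       0.07812      0.265       5.24
  Δ            4.711       3.14      -3.14
  eq           4.789      3.405        2.1
  solve Keq expr → x = -1.57; check Q = 0.003462

x = -1.57 M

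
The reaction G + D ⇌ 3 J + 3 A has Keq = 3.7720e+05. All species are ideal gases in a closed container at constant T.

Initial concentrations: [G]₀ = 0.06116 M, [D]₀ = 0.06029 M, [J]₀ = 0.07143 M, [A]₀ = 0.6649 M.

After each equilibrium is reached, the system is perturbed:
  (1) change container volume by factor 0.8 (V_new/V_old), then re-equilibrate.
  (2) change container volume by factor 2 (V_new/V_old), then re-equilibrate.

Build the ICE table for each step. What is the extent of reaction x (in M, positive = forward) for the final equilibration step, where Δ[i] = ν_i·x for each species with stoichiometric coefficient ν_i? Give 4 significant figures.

x = 3.9014e-05 M

Q₀ = 0.02905 vs Keq = 3.7720e+05 ⇒ Q<K, forward
Step 1:
                  G         D         J         A
  Initial   0.06116   0.06029   0.07143    0.6649
  Change   -0.06026  -0.06026    0.1808    0.1808
  Equil   8.9863e-04 2.8627e-05    0.2522    0.8457
  solve Keq expr → x = 0.06026; check Q = 3.7720e+05
Then change container volume by factor 0.8 (V_new/V_old).
Step 2:
                  G         D         J         A
  Initial  0.001123 3.5784e-05    0.3153     1.057
  Change  4.7861e-05 4.7861e-05 -1.4358e-04 -1.4358e-04
  Equil    0.001171 8.3645e-05    0.3151     1.057
  solve Keq expr → x = -4.7861e-05; check Q = 3.7720e+05
Then change container volume by factor 2 (V_new/V_old).
Step 3:
                  G         D         J         A
  Initial 5.8557e-04 4.1822e-05    0.1576    0.5285
  Change  -3.9014e-05 -3.9014e-05 1.1704e-04 1.1704e-04
  Equil   5.4656e-04 2.8086e-06    0.1577    0.5286
  solve Keq expr → x = 3.9014e-05; check Q = 3.7720e+05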